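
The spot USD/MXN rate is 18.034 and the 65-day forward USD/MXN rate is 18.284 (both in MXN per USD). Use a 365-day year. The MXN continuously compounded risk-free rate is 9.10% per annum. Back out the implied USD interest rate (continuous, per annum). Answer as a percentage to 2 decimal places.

1.37%

F = S·e^((r_MXN − r_USD)T) ⇒ r_USD = r_MXN − ln(F/S)/T
ln(18.284/18.034) = 0.013767; /(65/365) = 0.077307
r_USD = 0.0910 − 0.077307 = 0.013693
r_USD = 1.37%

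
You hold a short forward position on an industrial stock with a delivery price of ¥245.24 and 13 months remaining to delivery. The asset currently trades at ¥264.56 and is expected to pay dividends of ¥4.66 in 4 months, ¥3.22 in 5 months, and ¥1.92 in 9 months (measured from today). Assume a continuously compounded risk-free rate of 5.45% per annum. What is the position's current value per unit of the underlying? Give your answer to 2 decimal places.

-¥23.81

PV(remaining dividends) I = 4.66·e^(−0.0545·4/12) + 3.22·e^(−0.0545·5/12) + 1.92·e^(−0.0545·9/12) = 9.5669
Current forward F = (S − I)·e^(rT) = (264.56 − 9.5669)·e^(0.0545·13/12) = 254.9931 × 1.060819 = 270.5015
Value (long) = (F − K)·e^(−rT) = (270.5015 − 245.24) × 0.942667 = 23.8132
Short position value = −(long value) = -¥23.81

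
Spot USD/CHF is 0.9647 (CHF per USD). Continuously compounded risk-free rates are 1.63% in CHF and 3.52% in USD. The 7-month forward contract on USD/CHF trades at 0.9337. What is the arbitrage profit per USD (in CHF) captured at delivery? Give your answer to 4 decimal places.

0.0204 per USD (in CHF)

Fair forward: F* = S·e^(carry·T), with carry = (r_CHF − r_USD) = 0.0163 − 0.0352 = -0.0189
F* = 0.9647 · e^(-0.0189 × 7/12) = 0.9647 · e^-0.011025 = 0.9647 × 0.989036 = 0.9541
Market 0.9337 < fair 0.9541: forward underpriced → reverse cash-and-carry (short spot, go long the forward).
At maturity, profit = |F_mkt − F*| = |0.9337 − 0.9541| = 0.0204 per USD (in CHF)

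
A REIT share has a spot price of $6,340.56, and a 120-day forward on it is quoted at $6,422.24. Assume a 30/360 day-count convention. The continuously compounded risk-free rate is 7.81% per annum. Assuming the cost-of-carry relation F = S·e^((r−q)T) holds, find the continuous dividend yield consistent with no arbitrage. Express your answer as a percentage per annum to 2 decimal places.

3.97%

From F = S·e^((r−q)T): (r − q) = ln(F/S)/T
ln(6422.24/6340.56) = ln(1.012882) = 0.012800
(r − q) = 0.012800 / (120/360) = 0.038400
q = r − ln(F/S)/T = 0.0781 − 0.038400 = 0.039700
q = 3.97%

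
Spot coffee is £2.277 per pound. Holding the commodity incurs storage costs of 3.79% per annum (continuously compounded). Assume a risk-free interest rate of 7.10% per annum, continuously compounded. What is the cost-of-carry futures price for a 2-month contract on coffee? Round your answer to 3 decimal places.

Net carry = r + u − y = 0.0710 + 0.0379 − 0.0000 = 0.1089
F = S·e^((r+u−y)T) = 2.277 · e^(0.1089 × 2/12) = 2.277 · e^0.018150
= 2.277 × 1.018316 = £2.319 per pound

£2.319 per pound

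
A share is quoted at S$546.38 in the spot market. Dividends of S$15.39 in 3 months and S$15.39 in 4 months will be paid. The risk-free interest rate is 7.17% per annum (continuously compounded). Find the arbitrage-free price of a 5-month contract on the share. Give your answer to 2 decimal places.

S$531.89

PV(dividends) I = 15.39·e^(−0.0717·3/12) + 15.39·e^(−0.0717·4/12)
I = 15.1166 + 15.0265 = 30.1431
F = (S − I)·e^(rT) = (546.38 − 30.1431) · e^(0.0717·5/12)
= 516.2369 · e^0.029875 = 516.2369 × 1.030326 = S$531.89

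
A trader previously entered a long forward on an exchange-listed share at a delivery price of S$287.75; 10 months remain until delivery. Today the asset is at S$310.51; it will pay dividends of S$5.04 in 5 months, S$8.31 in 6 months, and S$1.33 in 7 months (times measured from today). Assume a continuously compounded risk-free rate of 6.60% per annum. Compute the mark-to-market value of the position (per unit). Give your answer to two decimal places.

S$23.94

PV(remaining dividends) I = 5.04·e^(−0.0660·5/12) + 8.31·e^(−0.0660·6/12) + 1.33·e^(−0.0660·7/12) = 14.2233
Current forward F = (S − I)·e^(rT) = (310.51 − 14.2233)·e^(0.0660·10/12) = 296.2867 × 1.056541 = 313.0390
Value (long) = (F − K)·e^(−rT) = (313.0390 − 287.75) × 0.946485 = 23.9357
Value = S$23.94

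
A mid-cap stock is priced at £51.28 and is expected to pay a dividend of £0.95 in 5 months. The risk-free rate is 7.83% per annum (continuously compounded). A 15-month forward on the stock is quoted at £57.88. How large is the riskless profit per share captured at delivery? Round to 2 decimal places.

PV(dividends) I = 0.95·e^(−0.0783·5/12) = 0.9195
Fair forward F* = (S − I)·e^(rT) = (51.28 − 0.9195)·e^0.097875 = 50.3605 × 1.102825 = 55.5388
Market £57.88 > fair 55.5388: forward overpriced → cash-and-carry (borrow at r, buy the stock and collect the dividends, short the forward).
Profit at T = |F_mkt − F*| = |57.88 − 55.5388| = £2.34 per share

£2.34 per share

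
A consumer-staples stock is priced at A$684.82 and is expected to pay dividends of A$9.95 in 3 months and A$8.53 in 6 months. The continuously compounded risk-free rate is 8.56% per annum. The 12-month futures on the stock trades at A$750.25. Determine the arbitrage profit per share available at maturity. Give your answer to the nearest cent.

PV(dividends) I = 9.95·e^(−0.0856·3/12) + 8.53·e^(−0.0856·6/12) = 17.9120
Fair futures F* = (S − I)·e^(rT) = (684.82 − 17.9120)·e^0.085600 = 666.9080 × 1.089370 = 726.5096
Market A$750.25 > fair 726.5096: forward overpriced → cash-and-carry (borrow at r, buy the stock and collect the dividends, short the forward).
Profit at T = |F_mkt − F*| = |750.25 − 726.5096| = A$23.74 per share

A$23.74 per share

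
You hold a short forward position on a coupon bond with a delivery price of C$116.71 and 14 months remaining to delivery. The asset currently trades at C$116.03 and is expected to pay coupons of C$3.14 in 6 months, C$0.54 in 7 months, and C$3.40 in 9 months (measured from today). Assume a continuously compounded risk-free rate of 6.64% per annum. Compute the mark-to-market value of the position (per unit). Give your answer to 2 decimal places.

-C$1.23

PV(remaining coupons) I = 3.14·e^(−0.0664·6/12) + 0.54·e^(−0.0664·7/12) + 3.40·e^(−0.0664·9/12) = 6.7918
Current forward F = (S − I)·e^(rT) = (116.03 − 6.7918)·e^(0.0664·14/12) = 109.2382 × 1.080546 = 118.0369
Value (long) = (F − K)·e^(−rT) = (118.0369 − 116.71) × 0.925458 = 1.2280
Short position value = −(long value) = -C$1.23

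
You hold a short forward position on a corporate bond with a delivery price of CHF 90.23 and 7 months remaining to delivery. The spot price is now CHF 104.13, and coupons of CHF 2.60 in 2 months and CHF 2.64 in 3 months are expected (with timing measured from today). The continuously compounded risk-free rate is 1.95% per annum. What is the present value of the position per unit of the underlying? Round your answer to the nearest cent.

-CHF 9.70

PV(remaining coupons) I = 2.60·e^(−0.0195·2/12) + 2.64·e^(−0.0195·3/12) = 5.2187
Current forward F = (S − I)·e^(rT) = (104.13 − 5.2187)·e^(0.0195·7/12) = 98.9113 × 1.011440 = 100.0428
Value (long) = (F − K)·e^(−rT) = (100.0428 − 90.23) × 0.988689 = 9.7018
Short position value = −(long value) = -CHF 9.70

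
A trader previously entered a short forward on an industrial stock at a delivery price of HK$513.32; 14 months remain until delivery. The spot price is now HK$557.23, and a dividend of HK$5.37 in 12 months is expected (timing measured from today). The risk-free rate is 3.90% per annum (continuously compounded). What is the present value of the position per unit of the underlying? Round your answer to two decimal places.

-HK$61.58

PV(remaining dividends) I = 5.37·e^(−0.0390·12/12) = 5.1646
Current forward F = (S − I)·e^(rT) = (557.23 − 5.1646)·e^(0.0390·14/12) = 552.0654 × 1.046551 = 577.7646
Value (long) = (F − K)·e^(−rT) = (577.7646 − 513.32) × 0.955520 = 61.5781
Short position value = −(long value) = -HK$61.58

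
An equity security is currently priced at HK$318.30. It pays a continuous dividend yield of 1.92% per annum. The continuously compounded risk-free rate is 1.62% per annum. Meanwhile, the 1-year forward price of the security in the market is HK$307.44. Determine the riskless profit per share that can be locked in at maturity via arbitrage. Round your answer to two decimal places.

Fair forward: F* = S·e^(carry·T), with carry = (r − q) = 0.0162 − 0.0192 = -0.0030
F* = 318.30 · e^(-0.0030 × 1) = 318.30 · e^-0.003000 = 318.30 × 0.997004 = HK$317.3464
Market HK$307.44 < fair HK$317.3464: forward underpriced → reverse cash-and-carry (short spot, go long the forward).
At maturity, profit = |F_mkt − F*| = |307.44 − 317.3464| = HK$9.91 per share

HK$9.91 per share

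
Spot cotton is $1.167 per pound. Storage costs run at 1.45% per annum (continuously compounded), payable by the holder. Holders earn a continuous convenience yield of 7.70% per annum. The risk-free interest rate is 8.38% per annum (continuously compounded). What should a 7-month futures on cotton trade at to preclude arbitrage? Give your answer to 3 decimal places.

Net carry = r + u − y = 0.0838 + 0.0145 − 0.0770 = 0.0213
F = S·e^((r+u−y)T) = 1.167 · e^(0.0213 × 7/12) = 1.167 · e^0.012425
= 1.167 × 1.012503 = $1.182 per pound

$1.182 per pound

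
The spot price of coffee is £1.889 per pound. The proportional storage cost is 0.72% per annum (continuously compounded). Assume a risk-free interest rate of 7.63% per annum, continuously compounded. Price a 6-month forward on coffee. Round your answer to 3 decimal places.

Net carry = r + u − y = 0.0763 + 0.0072 − 0.0000 = 0.0835
F = S·e^((r+u−y)T) = 1.889 · e^(0.0835 × 6/12) = 1.889 · e^0.041750
= 1.889 × 1.042634 = £1.970 per pound

£1.970 per pound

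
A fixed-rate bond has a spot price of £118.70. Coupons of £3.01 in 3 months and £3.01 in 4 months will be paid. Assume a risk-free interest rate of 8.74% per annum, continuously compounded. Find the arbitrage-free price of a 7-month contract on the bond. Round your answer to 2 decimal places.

£118.73

PV(coupons) I = 3.01·e^(−0.0874·3/12) + 3.01·e^(−0.0874·4/12)
I = 2.9449 + 2.9236 = 5.8685
F = (S − I)·e^(rT) = (118.70 − 5.8685) · e^(0.0874·7/12)
= 112.8315 · e^0.050983 = 112.8315 × 1.052305 = £118.73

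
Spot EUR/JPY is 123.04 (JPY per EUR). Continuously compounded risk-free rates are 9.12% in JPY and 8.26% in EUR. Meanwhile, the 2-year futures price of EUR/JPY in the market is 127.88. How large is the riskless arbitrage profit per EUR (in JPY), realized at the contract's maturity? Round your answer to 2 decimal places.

2.71 per EUR (in JPY)

Fair futures: F* = S·e^(carry·T), with carry = (r_JPY − r_EUR) = 0.0912 − 0.0826 = 0.0086
F* = 123.04 · e^(0.0086 × 2) = 123.04 · e^0.017200 = 123.04 × 1.017349 = 125.1746
Market 127.88 > fair 125.1746: forward overpriced → cash-and-carry (buy spot, short the forward).
At maturity, profit = |F_mkt − F*| = |127.88 − 125.1746| = 2.71 per EUR (in JPY)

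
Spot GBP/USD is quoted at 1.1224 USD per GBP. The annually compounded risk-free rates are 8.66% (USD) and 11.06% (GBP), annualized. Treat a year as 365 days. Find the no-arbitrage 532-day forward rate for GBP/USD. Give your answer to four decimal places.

By covered interest parity, F = S · (1+r_USD)^T / (1+r_GBP)^T
= 1.1224 × 1.128685 / 1.165204 = 1.1224 × 0.968659
F = 1.0872 USD per GBP

1.0872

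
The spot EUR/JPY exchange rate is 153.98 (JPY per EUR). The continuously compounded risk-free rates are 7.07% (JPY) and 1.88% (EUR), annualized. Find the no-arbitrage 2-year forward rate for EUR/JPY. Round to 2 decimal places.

170.82

F = S·e^((r_JPY − r_EUR)T) = 153.98 · e^((0.0707 − 0.0188) × 2)
= 153.98 · e^0.103800 = 153.98 × 1.109379
F = 170.82 JPY per EUR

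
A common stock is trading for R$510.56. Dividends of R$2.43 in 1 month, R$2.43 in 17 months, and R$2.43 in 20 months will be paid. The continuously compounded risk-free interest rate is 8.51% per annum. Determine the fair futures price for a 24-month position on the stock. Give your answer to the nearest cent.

PV(dividends) I = 2.43·e^(−0.0851·1/12) + 2.43·e^(−0.0851·17/12) + 2.43·e^(−0.0851·20/12)
I = 2.4128 + 2.1540 + 2.1087 = 6.6755
F = (S − I)·e^(rT) = (510.56 − 6.6755) · e^(0.0851·24/12)
= 503.8845 · e^0.170200 = 503.8845 × 1.185542 = R$597.38

R$597.38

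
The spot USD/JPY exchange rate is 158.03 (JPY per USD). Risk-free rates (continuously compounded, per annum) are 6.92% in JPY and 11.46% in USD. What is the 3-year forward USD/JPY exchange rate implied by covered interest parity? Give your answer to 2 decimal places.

137.91

F = S·e^((r_JPY − r_USD)T) = 158.03 · e^((0.0692 − 0.1146) × 3)
= 158.03 · e^-0.136200 = 158.03 × 0.872668
F = 137.91 JPY per USD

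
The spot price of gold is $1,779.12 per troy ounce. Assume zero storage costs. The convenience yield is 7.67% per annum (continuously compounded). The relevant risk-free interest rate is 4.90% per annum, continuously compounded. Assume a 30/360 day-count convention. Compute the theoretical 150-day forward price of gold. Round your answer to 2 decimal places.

$1,758.70 per troy ounce

Net carry = r + u − y = 0.0490 + 0.0000 − 0.0767 = -0.0277
F = S·e^((r+u−y)T) = 1779.12 · e^(-0.0277 × 150/360) = 1779.12 · e^-0.01154167
= 1779.12 × 0.98852468 = $1,758.70 per troy ounce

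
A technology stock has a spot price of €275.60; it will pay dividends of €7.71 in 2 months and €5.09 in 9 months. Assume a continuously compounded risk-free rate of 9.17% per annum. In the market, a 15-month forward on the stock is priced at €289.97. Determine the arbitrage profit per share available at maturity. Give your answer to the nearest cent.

PV(dividends) I = 7.71·e^(−0.0917·2/12) + 5.09·e^(−0.0917·9/12) = 12.3448
Fair forward F* = (S − I)·e^(rT) = (275.60 − 12.3448)·e^0.114625 = 263.2552 × 1.121453 = 295.2283
Market €289.97 < fair 295.2283: forward underpriced → reverse cash-and-carry (short the stock, invest proceeds at r, pay the dividends, go long the forward).
Profit at T = |F_mkt − F*| = |289.97 − 295.2283| = €5.26 per share

€5.26 per share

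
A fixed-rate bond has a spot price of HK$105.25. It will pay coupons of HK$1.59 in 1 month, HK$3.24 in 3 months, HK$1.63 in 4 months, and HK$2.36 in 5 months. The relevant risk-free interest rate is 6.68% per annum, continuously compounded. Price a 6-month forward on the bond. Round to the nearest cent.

HK$99.87

PV(coupons) I = 1.59·e^(−0.0668·1/12) + 3.24·e^(−0.0668·3/12) + 1.63·e^(−0.0668·4/12) + 2.36·e^(−0.0668·5/12)
I = 1.5812 + 3.1863 + 1.5941 + 2.2952 = 8.6568
F = (S − I)·e^(rT) = (105.25 − 8.6568) · e^(0.0668·6/12)
= 96.5932 · e^0.033400 = 96.5932 × 1.033964 = HK$99.87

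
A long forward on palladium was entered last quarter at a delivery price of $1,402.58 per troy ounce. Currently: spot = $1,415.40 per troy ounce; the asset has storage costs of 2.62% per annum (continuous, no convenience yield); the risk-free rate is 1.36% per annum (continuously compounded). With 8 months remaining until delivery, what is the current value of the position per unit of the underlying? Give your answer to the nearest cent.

$50.42 per troy ounce

Current fair forward for the remaining 8 months: F = S·e^((r + u)·T), (r + u) = 0.0136 + 0.0262 = 0.0398
F = 1415.40 · e^(0.0398 × 8/12) = 1415.40 × 1.02688848 = 1453.4580
Value of long forward = (F − K)·e^(−rT) = (1453.4580 − 1402.58) · e^(−0.0136·8/12)
= 50.8780 × 0.99097431 = 50.42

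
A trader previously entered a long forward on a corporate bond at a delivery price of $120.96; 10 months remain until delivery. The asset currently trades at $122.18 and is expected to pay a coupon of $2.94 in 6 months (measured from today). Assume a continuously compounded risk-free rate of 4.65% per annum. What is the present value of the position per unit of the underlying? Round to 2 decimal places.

PV(remaining coupons) I = 2.94·e^(−0.0465·6/12) = 2.8724
Current forward F = (S − I)·e^(rT) = (122.18 − 2.8724)·e^(0.0465·10/12) = 119.3076 × 1.039511 = 124.0216
Value (long) = (F − K)·e^(−rT) = (124.0216 − 120.96) × 0.961991 = 2.9452
Value = $2.95

$2.95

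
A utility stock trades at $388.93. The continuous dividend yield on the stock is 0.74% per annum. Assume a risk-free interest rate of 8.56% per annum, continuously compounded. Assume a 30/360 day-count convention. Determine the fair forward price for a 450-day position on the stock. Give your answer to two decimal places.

F = S·e^((r − q)T) = 388.93 · e^((0.0856 − 0.0074) × 450/360)
= 388.93 · e^0.097750 = 388.93 × 1.102687
F = $428.87

$428.87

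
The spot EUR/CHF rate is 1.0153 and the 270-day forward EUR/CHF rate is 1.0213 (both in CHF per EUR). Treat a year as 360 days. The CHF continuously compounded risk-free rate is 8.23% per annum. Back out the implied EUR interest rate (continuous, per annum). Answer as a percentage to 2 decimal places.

F = S·e^((r_CHF − r_EUR)T) ⇒ r_EUR = r_CHF − ln(F/S)/T
ln(1.0213/1.0153) = 0.005892; /(270/360) = 0.007856
r_EUR = 0.0823 − 0.007856 = 0.074444
r_EUR = 7.44%

7.44%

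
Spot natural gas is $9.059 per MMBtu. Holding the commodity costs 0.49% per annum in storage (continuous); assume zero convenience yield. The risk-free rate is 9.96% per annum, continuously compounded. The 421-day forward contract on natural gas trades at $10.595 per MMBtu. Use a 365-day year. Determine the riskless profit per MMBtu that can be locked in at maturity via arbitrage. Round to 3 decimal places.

$0.376 per MMBtu

Fair forward: F* = S·e^(carry·T), with carry = (r + u) = 0.0996 + 0.0049 = 0.1045
F* = 9.059 · e^(0.1045 × 421/365) = 9.059 · e^0.120533 = 9.059 × 1.128098 = $10.2194
Market $10.595 > fair $10.2194: forward overpriced → cash-and-carry (buy spot, short the forward).
At maturity, profit = |F_mkt − F*| = |10.595 − 10.2194| = $0.376 per MMBtu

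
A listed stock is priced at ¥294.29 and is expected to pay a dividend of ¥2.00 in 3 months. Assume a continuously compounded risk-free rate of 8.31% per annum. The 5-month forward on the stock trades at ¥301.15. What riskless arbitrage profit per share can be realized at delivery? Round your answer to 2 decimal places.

PV(dividends) I = 2.00·e^(−0.0831·3/12) = 1.9589
Fair forward F* = (S − I)·e^(rT) = (294.29 − 1.9589)·e^0.034625 = 292.3311 × 1.035231 = 302.6302
Market ¥301.15 < fair 302.6302: forward underpriced → reverse cash-and-carry (short the stock, invest proceeds at r, pay the dividends, go long the forward).
Profit at T = |F_mkt − F*| = |301.15 − 302.6302| = ¥1.48 per share

¥1.48 per share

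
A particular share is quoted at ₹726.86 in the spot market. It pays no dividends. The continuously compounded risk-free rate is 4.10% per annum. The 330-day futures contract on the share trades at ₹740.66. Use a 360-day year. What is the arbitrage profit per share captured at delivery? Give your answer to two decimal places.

Fair futures: F* = S·e^(carry·T), with carry = r = 0.0410
F* = 726.86 · e^(0.0410 × 330/360) = 726.86 · e^0.037583 = 726.86 × 1.038298 = ₹754.6973
Market ₹740.66 < fair ₹754.6973: forward underpriced → reverse cash-and-carry (short spot, go long the forward).
At maturity, profit = |F_mkt − F*| = |740.66 − 754.6973| = ₹14.04 per share

₹14.04 per share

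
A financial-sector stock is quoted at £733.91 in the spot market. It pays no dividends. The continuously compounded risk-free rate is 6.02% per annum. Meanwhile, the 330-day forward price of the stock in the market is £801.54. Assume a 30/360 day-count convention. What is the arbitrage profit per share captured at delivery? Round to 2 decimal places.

Fair forward: F* = S·e^(carry·T), with carry = r = 0.0602
F* = 733.91 · e^(0.0602 × 330/360) = 733.91 · e^0.055183 = 733.91 × 1.056734 = £775.5476
Market £801.54 > fair £775.5476: forward overpriced → cash-and-carry (buy spot, short the forward).
At maturity, profit = |F_mkt − F*| = |801.54 − 775.5476| = £25.99 per share

£25.99 per share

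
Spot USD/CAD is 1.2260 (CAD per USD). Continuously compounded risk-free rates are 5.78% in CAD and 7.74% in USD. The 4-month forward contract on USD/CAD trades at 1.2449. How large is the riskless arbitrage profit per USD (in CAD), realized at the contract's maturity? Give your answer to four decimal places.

Fair forward: F* = S·e^(carry·T), with carry = (r_CAD − r_USD) = 0.0578 − 0.0774 = -0.0196
F* = 1.2260 · e^(-0.0196 × 4/12) = 1.2260 · e^-0.006533 = 1.2260 × 0.993488 = 1.2180
Market 1.2449 > fair 1.2180: forward overpriced → cash-and-carry (buy spot, short the forward).
At maturity, profit = |F_mkt − F*| = |1.2449 − 1.2180| = 0.0269 per USD (in CAD)

0.0269 per USD (in CAD)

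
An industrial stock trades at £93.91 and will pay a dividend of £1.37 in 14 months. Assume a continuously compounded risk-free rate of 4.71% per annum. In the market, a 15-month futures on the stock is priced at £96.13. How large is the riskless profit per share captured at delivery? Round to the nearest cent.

£2.10 per share

PV(dividends) I = 1.37·e^(−0.0471·14/12) = 1.2967
Fair futures F* = (S − I)·e^(rT) = (93.91 − 1.2967)·e^0.058875 = 92.6133 × 1.060643 = 98.2296
Market £96.13 < fair 98.2296: forward underpriced → reverse cash-and-carry (short the stock, invest proceeds at r, pay the dividends, go long the forward).
Profit at T = |F_mkt − F*| = |96.13 − 98.2296| = £2.10 per share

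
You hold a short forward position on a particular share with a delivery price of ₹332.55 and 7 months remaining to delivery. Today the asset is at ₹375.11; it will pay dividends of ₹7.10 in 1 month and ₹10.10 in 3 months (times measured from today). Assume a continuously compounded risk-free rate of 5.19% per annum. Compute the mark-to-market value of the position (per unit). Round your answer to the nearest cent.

PV(remaining dividends) I = 7.10·e^(−0.0519·1/12) + 10.10·e^(−0.0519·3/12) = 17.0392
Current forward F = (S − I)·e^(rT) = (375.11 − 17.0392)·e^(0.0519·7/12) = 358.0708 × 1.030738 = 369.0772
Value (long) = (F − K)·e^(−rT) = (369.0772 − 332.55) × 0.970179 = 35.4379
Short position value = −(long value) = -₹35.44

-₹35.44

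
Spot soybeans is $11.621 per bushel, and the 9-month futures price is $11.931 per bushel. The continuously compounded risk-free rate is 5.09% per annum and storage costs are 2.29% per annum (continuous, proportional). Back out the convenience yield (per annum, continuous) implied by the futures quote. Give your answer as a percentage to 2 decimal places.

3.87%

F = S·e^((r+u−y)T) ⇒ (r+u−y) = ln(F/S)/T
ln(11.931/11.621) = 0.026326; /T ⇒ 0.035101
y = r + u − ln(F/S)/T = 0.0509 + 0.0229 − 0.035101 = 0.038699
y = 3.87%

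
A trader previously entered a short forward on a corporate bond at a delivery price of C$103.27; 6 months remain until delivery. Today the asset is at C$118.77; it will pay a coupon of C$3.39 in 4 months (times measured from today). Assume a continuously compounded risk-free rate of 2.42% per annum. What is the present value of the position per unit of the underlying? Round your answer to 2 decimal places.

PV(remaining coupons) I = 3.39·e^(−0.0242·4/12) = 3.3628
Current forward F = (S − I)·e^(rT) = (118.77 − 3.3628)·e^(0.0242·6/12) = 115.4072 × 1.012174 = 116.8122
Value (long) = (F − K)·e^(−rT) = (116.8122 − 103.27) × 0.987973 = 13.3793
Short position value = −(long value) = -C$13.38

-C$13.38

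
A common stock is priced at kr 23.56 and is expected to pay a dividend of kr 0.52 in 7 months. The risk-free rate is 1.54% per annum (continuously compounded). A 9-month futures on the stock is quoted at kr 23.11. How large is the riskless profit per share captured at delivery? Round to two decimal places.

kr 0.20 per share

PV(dividends) I = 0.52·e^(−0.0154·7/12) = 0.5153
Fair futures F* = (S − I)·e^(rT) = (23.56 − 0.5153)·e^0.011550 = 23.0447 × 1.011617 = 23.3124
Market kr 23.11 < fair 23.3124: forward underpriced → reverse cash-and-carry (short the stock, invest proceeds at r, pay the dividends, go long the forward).
Profit at T = |F_mkt − F*| = |23.11 − 23.3124| = kr 0.20 per share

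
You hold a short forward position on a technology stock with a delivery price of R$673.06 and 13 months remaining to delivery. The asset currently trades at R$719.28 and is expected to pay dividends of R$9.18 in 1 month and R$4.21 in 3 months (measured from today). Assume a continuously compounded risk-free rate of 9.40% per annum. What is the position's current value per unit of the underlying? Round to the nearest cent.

-R$98.17

PV(remaining dividends) I = 9.18·e^(−0.0940·1/12) + 4.21·e^(−0.0940·3/12) = 13.2206
Current forward F = (S − I)·e^(rT) = (719.28 − 13.2206)·e^(0.0940·13/12) = 706.0594 × 1.107199 = 781.7483
Value (long) = (F − K)·e^(−rT) = (781.7483 − 673.06) × 0.903180 = 98.1651
Short position value = −(long value) = -R$98.17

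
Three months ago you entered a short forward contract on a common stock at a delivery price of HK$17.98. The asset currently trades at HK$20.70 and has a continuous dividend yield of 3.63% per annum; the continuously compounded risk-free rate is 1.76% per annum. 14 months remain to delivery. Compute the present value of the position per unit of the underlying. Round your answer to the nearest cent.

Current fair forward for the remaining 14 months: F = S·e^((r − q)·T), (r − q) = 0.0176 − 0.0363 = -0.0187
F = 20.70 · e^(-0.0187 × 14/12) = 20.70 × 0.978420 = 20.2533
Value of long forward = (F − K)·e^(−rT) = (20.2533 − 17.98) · e^(−0.0176·14/12)
= 2.2733 × 0.979676 = 2.23
Short position value = −(long value) = -HK$2.23

-HK$2.23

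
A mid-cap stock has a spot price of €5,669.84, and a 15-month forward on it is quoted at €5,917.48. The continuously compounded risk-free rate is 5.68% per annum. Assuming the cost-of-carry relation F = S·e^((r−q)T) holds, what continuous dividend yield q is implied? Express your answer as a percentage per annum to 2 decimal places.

2.26%

From F = S·e^((r−q)T): (r − q) = ln(F/S)/T
ln(5917.48/5669.84) = ln(1.043677) = 0.042750
(r − q) = 0.042750 / (15/12) = 0.034200
q = r − ln(F/S)/T = 0.0568 − 0.034200 = 0.022600
q = 2.26%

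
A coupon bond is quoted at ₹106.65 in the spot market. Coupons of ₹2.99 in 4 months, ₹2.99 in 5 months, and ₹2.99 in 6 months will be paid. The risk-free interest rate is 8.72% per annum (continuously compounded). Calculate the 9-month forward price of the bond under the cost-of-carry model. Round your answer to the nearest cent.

₹104.62

PV(coupons) I = 2.99·e^(−0.0872·4/12) + 2.99·e^(−0.0872·5/12) + 2.99·e^(−0.0872·6/12)
I = 2.9043 + 2.8833 + 2.8624 = 8.6500
F = (S − I)·e^(rT) = (106.65 − 8.6500) · e^(0.0872·9/12)
= 98.0000 · e^0.065400 = 98.0000 × 1.067586 = ₹104.62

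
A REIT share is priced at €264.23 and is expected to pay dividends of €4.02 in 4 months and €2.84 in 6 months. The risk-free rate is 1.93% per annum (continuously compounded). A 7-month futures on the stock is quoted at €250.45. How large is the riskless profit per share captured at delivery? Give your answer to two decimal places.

€9.89 per share

PV(dividends) I = 4.02·e^(−0.0193·4/12) + 2.84·e^(−0.0193·6/12) = 6.8069
Fair futures F* = (S − I)·e^(rT) = (264.23 − 6.8069)·e^0.011258 = 257.4231 × 1.011322 = 260.3376
Market €250.45 < fair 260.3376: forward underpriced → reverse cash-and-carry (short the stock, invest proceeds at r, pay the dividends, go long the forward).
Profit at T = |F_mkt − F*| = |250.45 − 260.3376| = €9.89 per share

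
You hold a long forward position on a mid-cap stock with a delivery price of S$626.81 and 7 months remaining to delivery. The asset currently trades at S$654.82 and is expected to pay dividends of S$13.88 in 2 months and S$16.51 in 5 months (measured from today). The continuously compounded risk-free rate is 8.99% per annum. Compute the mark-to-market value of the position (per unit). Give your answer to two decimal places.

S$30.46

PV(remaining dividends) I = 13.88·e^(−0.0899·2/12) + 16.51·e^(−0.0899·5/12) = 29.5766
Current forward F = (S − I)·e^(rT) = (654.82 − 29.5766)·e^(0.0899·7/12) = 625.2434 × 1.053841 = 658.9071
Value (long) = (F − K)·e^(−rT) = (658.9071 − 626.81) × 0.948910 = 30.4573
Value = S$30.46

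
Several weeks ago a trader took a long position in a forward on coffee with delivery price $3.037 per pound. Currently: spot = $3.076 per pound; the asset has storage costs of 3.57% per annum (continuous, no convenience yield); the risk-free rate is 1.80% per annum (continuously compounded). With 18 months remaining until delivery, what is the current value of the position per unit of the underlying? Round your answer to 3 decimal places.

$0.289 per pound

Current fair forward for the remaining 18 months: F = S·e^((r + u)·T), (r + u) = 0.0180 + 0.0357 = 0.0537
F = 3.076 · e^(0.0537 × 18/12) = 3.076 × 1.083883 = 3.3340
Value of long forward = (F − K)·e^(−rT) = (3.3340 − 3.037) · e^(−0.0180·18/12)
= 0.2970 × 0.973361 = 0.289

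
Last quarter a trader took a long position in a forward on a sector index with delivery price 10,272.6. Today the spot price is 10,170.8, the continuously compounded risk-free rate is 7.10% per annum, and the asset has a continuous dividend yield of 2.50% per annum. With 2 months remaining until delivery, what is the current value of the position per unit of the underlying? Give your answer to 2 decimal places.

-23.25

Current fair forward for the remaining 2 months: F = S·e^((r − q)·T), (r − q) = 0.0710 − 0.0250 = 0.0460
F = 10170.8 · e^(0.0460 × 2/12) = 10170.8 × 1.00769613 = 10249.0758
Value of long forward = (F − K)·e^(−rT) = (10249.0758 − 10272.6) · e^(−0.0710·2/12)
= -23.5242 × 0.98823641 = -23.25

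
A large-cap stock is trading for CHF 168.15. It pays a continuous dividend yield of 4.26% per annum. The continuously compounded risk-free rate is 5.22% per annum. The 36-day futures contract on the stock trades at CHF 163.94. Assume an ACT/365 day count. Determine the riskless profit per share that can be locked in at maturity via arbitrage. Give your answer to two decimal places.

Fair futures: F* = S·e^(carry·T), with carry = (r − q) = 0.0522 − 0.0426 = 0.0096
F* = 168.15 · e^(0.0096 × 36/365) = 168.15 · e^0.000947 = 168.15 × 1.000947 = CHF 168.3092
Market CHF 163.94 < fair CHF 168.3092: forward underpriced → reverse cash-and-carry (short spot, go long the forward).
At maturity, profit = |F_mkt − F*| = |163.94 − 168.3092| = CHF 4.37 per share

CHF 4.37 per share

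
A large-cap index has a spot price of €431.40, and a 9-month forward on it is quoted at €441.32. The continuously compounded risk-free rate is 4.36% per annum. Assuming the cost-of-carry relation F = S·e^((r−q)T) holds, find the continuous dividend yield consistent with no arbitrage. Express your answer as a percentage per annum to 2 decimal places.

From F = S·e^((r−q)T): (r − q) = ln(F/S)/T
ln(441.32/431.40) = ln(1.022995) = 0.022735
(r − q) = 0.022735 / (9/12) = 0.030313
q = r − ln(F/S)/T = 0.0436 − 0.030313 = 0.013287
q = 1.33%

1.33%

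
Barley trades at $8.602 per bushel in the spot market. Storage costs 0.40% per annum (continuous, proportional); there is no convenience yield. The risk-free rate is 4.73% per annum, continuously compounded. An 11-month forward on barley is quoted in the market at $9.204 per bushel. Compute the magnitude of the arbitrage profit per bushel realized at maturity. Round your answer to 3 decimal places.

$0.188 per bushel

Fair forward: F* = S·e^(carry·T), with carry = (r + u) = 0.0473 + 0.0040 = 0.0513
F* = 8.602 · e^(0.0513 × 11/12) = 8.602 · e^0.047025 = 8.602 × 1.048148 = $9.0162
Market $9.204 > fair $9.0162: forward overpriced → cash-and-carry (buy spot, short the forward).
At maturity, profit = |F_mkt − F*| = |9.204 − 9.0162| = $0.188 per bushel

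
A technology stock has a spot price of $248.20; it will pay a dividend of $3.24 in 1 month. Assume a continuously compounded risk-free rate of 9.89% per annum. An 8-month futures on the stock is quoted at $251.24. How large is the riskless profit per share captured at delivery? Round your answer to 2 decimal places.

PV(dividends) I = 3.24·e^(−0.0989·1/12) = 3.2134
Fair futures F* = (S − I)·e^(rT) = (248.20 − 3.2134)·e^0.065933 = 244.9866 × 1.068155 = 261.6837
Market $251.24 < fair 261.6837: forward underpriced → reverse cash-and-carry (short the stock, invest proceeds at r, pay the dividends, go long the forward).
Profit at T = |F_mkt − F*| = |251.24 − 261.6837| = $10.44 per share

$10.44 per share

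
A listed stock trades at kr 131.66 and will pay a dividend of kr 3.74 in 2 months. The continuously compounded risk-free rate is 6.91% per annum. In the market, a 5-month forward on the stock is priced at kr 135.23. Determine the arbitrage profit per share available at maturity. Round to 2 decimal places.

PV(dividends) I = 3.74·e^(−0.0691·2/12) = 3.6972
Fair forward F* = (S − I)·e^(rT) = (131.66 − 3.6972)·e^0.028792 = 127.9628 × 1.029210 = 131.7006
Market kr 135.23 > fair 131.7006: forward overpriced → cash-and-carry (borrow at r, buy the stock and collect the dividends, short the forward).
Profit at T = |F_mkt − F*| = |135.23 − 131.7006| = kr 3.53 per share

kr 3.53 per share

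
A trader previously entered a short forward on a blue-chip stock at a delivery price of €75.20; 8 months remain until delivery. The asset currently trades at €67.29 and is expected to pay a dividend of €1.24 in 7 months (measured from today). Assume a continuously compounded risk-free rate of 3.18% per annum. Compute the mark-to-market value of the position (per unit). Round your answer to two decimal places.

PV(remaining dividends) I = 1.24·e^(−0.0318·7/12) = 1.2172
Current forward F = (S − I)·e^(rT) = (67.29 − 1.2172)·e^(0.0318·8/12) = 66.0728 × 1.021426 = 67.4885
Value (long) = (F − K)·e^(−rT) = (67.4885 − 75.20) × 0.979023 = -7.5497
Short position value = −(long value) = €7.55

€7.55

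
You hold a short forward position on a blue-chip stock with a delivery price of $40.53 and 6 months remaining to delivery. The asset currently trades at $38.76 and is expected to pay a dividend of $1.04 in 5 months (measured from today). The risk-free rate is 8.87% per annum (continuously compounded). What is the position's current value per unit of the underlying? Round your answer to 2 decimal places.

$1.01

PV(remaining dividends) I = 1.04·e^(−0.0887·5/12) = 1.0023
Current forward F = (S − I)·e^(rT) = (38.76 − 1.0023)·e^(0.0887·6/12) = 37.7577 × 1.045348 = 39.4699
Value (long) = (F − K)·e^(−rT) = (39.4699 − 40.53) × 0.956619 = -1.0141
Short position value = −(long value) = $1.01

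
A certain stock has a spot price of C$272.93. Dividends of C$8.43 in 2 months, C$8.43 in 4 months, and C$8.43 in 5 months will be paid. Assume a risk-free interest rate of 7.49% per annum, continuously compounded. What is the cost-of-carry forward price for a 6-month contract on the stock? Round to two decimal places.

PV(dividends) I = 8.43·e^(−0.0749·2/12) + 8.43·e^(−0.0749·4/12) + 8.43·e^(−0.0749·5/12)
I = 8.3254 + 8.2221 + 8.1710 = 24.7185
F = (S − I)·e^(rT) = (272.93 − 24.7185) · e^(0.0749·6/12)
= 248.2115 · e^0.037450 = 248.2115 × 1.038160 = C$257.68

C$257.68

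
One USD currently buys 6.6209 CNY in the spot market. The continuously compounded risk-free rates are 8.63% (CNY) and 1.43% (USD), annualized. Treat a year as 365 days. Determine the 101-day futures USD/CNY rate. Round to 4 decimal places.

F = S·e^((r_CNY − r_USD)T) = 6.6209 · e^((0.0863 − 0.0143) × 101/365)
= 6.6209 · e^0.019923 = 6.6209 × 1.020123
F = 6.7541 CNY per USD

6.7541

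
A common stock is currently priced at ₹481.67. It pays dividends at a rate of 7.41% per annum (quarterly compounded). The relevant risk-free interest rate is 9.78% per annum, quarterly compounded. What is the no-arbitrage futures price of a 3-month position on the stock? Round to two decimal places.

F = S · (1+r/4)^(4T) / (1+q/4)^(4T)
= 481.67 × 1.024450 / 1.018525 = 481.67 × 1.005817
F = ₹484.47

₹484.47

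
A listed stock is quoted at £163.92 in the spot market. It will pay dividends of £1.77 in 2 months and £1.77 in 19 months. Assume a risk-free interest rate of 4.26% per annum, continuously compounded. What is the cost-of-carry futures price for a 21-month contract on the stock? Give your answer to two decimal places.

PV(dividends) I = 1.77·e^(−0.0426·2/12) + 1.77·e^(−0.0426·19/12)
I = 1.7575 + 1.6546 = 3.4121
F = (S − I)·e^(rT) = (163.92 − 3.4121) · e^(0.0426·21/12)
= 160.5079 · e^0.074550 = 160.5079 × 1.077399 = £172.93

£172.93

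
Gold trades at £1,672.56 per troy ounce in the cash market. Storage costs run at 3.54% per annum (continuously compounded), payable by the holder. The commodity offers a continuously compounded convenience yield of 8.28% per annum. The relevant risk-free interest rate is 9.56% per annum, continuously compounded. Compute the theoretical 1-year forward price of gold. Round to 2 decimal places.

Net carry = r + u − y = 0.0956 + 0.0354 − 0.0828 = 0.0482
F = S·e^((r+u−y)T) = 1672.56 · e^(0.0482 × 1) = 1672.56 · e^0.04820000
= 1672.56 × 1.04938051 = £1,755.15 per troy ounce

£1,755.15 per troy ounce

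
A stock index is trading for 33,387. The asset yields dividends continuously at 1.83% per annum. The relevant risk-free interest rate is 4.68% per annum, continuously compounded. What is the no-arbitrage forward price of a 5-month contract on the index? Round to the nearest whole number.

33,786

F = S·e^((r − q)T) = 33387 · e^((0.0468 − 0.0183) × 5/12)
= 33387 · e^0.011875 = 33387 × 1.011946
F = 33,786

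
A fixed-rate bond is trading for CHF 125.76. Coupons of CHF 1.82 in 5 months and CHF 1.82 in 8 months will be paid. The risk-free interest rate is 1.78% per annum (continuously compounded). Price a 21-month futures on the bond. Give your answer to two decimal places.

PV(coupons) I = 1.82·e^(−0.0178·5/12) + 1.82·e^(−0.0178·8/12)
I = 1.8066 + 1.7985 = 3.6051
F = (S − I)·e^(rT) = (125.76 − 3.6051) · e^(0.0178·21/12)
= 122.1549 · e^0.031150 = 122.1549 × 1.031640 = CHF 126.02

CHF 126.02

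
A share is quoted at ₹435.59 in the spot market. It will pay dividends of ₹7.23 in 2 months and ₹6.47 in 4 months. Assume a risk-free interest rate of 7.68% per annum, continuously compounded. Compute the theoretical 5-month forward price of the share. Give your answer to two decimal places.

PV(dividends) I = 7.23·e^(−0.0768·2/12) + 6.47·e^(−0.0768·4/12)
I = 7.1380 + 6.3065 = 13.4445
F = (S − I)·e^(rT) = (435.59 − 13.4445) · e^(0.0768·5/12)
= 422.1455 · e^0.032000 = 422.1455 × 1.032518 = ₹435.87

₹435.87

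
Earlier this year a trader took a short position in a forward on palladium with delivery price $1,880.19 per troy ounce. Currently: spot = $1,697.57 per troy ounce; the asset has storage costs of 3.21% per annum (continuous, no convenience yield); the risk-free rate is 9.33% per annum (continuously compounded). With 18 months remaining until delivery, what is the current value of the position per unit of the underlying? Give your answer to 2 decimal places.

-$146.67 per troy ounce

Current fair forward for the remaining 18 months: F = S·e^((r + u)·T), (r + u) = 0.0933 + 0.0321 = 0.1254
F = 1697.57 · e^(0.1254 × 18/12) = 1697.57 × 1.20695420 = 2048.8892
Value of long forward = (F − K)·e^(−rT) = (2048.8892 − 1880.19) · e^(−0.0933·18/12)
= 168.6992 × 0.86940170 = 146.67
Short position value = −(long value) = -$146.67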